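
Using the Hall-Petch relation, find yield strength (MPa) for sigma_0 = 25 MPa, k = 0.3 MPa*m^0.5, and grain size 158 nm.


d = 158 nm = 1.58e-07 m
sqrt(d) = 0.0003974921
Hall-Petch contribution = k / sqrt(d) = 0.3 / 0.0003974921 = 754.7 MPa
sigma = sigma_0 + k/sqrt(d) = 25 + 754.7 = 779.7 MPa

779.7


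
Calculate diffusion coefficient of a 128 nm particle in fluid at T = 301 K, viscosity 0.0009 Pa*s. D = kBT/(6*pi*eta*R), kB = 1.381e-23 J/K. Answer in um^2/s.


Radius R = 128/2 = 64 nm = 6.4e-08 m
D = kB*T / (6*pi*eta*R)
D = 1.381e-23 * 301 / (6 * pi * 0.0009 * 6.4e-08)
D = 3.82857e-12 m^2/s = 3.829 um^2/s

3.829


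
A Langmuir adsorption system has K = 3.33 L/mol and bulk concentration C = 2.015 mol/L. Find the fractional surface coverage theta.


Langmuir isotherm: theta = K*C / (1 + K*C)
K*C = 3.33 * 2.015 = 6.70995
theta = 6.70995 / (1 + 6.70995) = 6.70995 / 7.70995
theta = 0.8703

0.8703


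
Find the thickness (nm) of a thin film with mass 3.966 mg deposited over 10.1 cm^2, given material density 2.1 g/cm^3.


Convert: m = 3.966 mg = 3.9660e-06 kg, A = 10.1 cm^2 = 1.0100e-03 m^2, rho = 2.1 g/cm^3 = 2100 kg/m^3
t = m / (A * rho)
t = 3.9660e-06 / (1.0100e-03 * 2100)
t = 1.8699e-06 m = 1869.9 nm

1869.9


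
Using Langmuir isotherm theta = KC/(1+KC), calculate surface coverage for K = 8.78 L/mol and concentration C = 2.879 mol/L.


Langmuir isotherm: theta = K*C / (1 + K*C)
K*C = 8.78 * 2.879 = 25.27762
theta = 25.27762 / (1 + 25.27762) = 25.27762 / 26.27762
theta = 0.9619

0.9619


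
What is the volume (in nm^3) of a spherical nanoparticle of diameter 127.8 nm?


Radius r = 127.8/2 = 63.9 nm
Volume V = (4/3) * pi * r^3
V = (4/3) * pi * (63.9)^3
V = 1092927.07 nm^3

1092927.07


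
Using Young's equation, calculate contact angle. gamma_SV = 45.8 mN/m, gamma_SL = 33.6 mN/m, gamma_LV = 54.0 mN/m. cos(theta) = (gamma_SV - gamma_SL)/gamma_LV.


cos(theta) = (gamma_SV - gamma_SL) / gamma_LV
cos(theta) = (45.8 - 33.6) / 54.0
cos(theta) = 0.225926
theta = arccos(0.225926) = 76.94 degrees

76.94


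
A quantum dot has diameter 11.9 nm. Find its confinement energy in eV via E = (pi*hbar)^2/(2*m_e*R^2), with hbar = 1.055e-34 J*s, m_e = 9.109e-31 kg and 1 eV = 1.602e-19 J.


Radius R = 11.9/2 = 5.95 nm = 5.95e-09 m
E = (pi * 1.055e-34)^2 / (2 * 9.109e-31 * (5.95e-09)^2)
E(J) = 1.70322e-21
E = E(J) / 1.602e-19 = 0.0106 eV

0.0106


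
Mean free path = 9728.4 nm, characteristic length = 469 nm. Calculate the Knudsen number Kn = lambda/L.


Knudsen number Kn = lambda / L
Kn = 9728.4 / 469
Kn = 20.7429

20.7429


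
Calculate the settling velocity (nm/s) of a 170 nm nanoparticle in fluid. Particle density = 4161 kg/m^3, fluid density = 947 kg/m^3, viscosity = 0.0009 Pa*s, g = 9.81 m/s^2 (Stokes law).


Radius R = 170/2 nm = 8.5e-08 m
Density difference = 4161 - 947 = 3214 kg/m^3
v = 2 * R^2 * (rho_p - rho_f) * g / (9 * eta)
v = 2 * (8.5e-08)^2 * 3214 * 9.81 / (9 * 0.0009)
v = 5.62468e-08 m/s = 56.2468 nm/s

56.2468


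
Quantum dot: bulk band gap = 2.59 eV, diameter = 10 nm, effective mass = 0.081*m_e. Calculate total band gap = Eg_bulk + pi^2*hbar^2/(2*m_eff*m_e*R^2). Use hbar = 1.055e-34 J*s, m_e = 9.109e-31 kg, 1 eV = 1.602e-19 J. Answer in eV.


Radius R = 10/2 nm = 5e-09 m
Confinement energy dE = pi^2 * hbar^2 / (2 * m_eff * m_e * R^2)
dE = pi^2 * (1.055e-34)^2 / (2 * 0.081 * 9.109e-31 * (5e-09)^2) J, divided by 1.602e-19 J/eV
dE = 0.1859 eV
Total band gap = E_g(bulk) + dE = 2.59 + 0.1859 = 2.7759 eV

2.7759


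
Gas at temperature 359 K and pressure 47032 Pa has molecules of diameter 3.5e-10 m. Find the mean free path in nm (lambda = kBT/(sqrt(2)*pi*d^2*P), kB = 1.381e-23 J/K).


Mean free path: lambda = kB*T / (sqrt(2) * pi * d^2 * P)
lambda = 1.381e-23 * 359 / (sqrt(2) * pi * (3.5e-10)^2 * 47032)
lambda = 1.93684e-07 m
lambda = 193.68 nm

193.68


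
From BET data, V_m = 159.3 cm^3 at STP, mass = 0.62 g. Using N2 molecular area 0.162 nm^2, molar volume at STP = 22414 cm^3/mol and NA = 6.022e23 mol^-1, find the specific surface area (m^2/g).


Number of moles in monolayer = V_m / 22414 = 159.3 / 22414 = 0.00710717
Number of molecules = moles * NA = 0.00710717 * 6.022e23
SA = molecules * sigma / mass
SA = (159.3 / 22414) * 6.022e23 * 0.162e-18 / 0.62
SA = 1118.3 m^2/g

1118.3


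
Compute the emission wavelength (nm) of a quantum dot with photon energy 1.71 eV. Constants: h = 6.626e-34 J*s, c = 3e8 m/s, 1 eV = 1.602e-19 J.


Convert energy: E = 1.71 eV = 1.71 * 1.602e-19 = 2.73942e-19 J
lambda = h*c / E = 6.626e-34 * 3e8 / 2.73942e-19
lambda = 7.25628e-07 m = 725.6 nm

725.6


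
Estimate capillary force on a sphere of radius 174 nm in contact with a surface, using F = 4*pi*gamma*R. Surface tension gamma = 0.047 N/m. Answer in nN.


Convert radius: R = 174 nm = 1.74e-07 m
F = 4 * pi * gamma * R
F = 4 * pi * 0.047 * 1.74e-07
F = 1.02768e-07 N = 102.7678 nN

102.7678


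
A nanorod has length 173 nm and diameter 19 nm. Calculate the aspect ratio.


Aspect ratio AR = length / diameter
AR = 173 / 19
AR = 9.11

9.11


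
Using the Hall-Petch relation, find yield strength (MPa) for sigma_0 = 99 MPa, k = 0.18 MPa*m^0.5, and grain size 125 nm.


d = 125 nm = 1.25e-07 m
sqrt(d) = 0.0003535534
Hall-Petch contribution = k / sqrt(d) = 0.18 / 0.0003535534 = 509.1 MPa
sigma = sigma_0 + k/sqrt(d) = 99 + 509.1 = 608.1 MPa

608.1


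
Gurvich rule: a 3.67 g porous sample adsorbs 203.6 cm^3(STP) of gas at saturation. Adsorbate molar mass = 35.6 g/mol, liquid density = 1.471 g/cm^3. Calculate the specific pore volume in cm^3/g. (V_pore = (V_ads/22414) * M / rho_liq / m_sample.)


Moles adsorbed n = V_ads / 22414 = 203.6 / 22414 = 9.083608e-03 mol
Liquid volume V_liq = n * M / rho_liq = 9.083608e-03 * 35.6 / 1.471 = 0.21983 cm^3
Specific pore volume V_pore = V_liq / m_sample = 0.21983 / 3.67
V_pore = 0.0599 cm^3/g

0.0599


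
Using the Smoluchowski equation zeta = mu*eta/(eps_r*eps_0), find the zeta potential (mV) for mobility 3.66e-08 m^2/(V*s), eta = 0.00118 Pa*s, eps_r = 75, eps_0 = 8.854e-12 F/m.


Smoluchowski equation: zeta = mu * eta / (eps_r * eps_0)
zeta = 3.66e-08 * 0.00118 / (75 * 8.854e-12)
zeta = 0.065037 V = 65.04 mV

65.04


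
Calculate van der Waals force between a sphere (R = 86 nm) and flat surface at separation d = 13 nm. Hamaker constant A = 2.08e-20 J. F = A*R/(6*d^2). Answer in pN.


Convert to SI: R = 86 nm = 8.6e-08 m, d = 13 nm = 1.3e-08 m
F = A * R / (6 * d^2)
F = 2.08e-20 * 8.6e-08 / (6 * (1.3e-08)^2)
F = 1.7641e-12 N = 1.764 pN

1.764


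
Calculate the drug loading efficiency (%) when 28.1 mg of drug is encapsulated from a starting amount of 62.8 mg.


Drug loading efficiency = (drug loaded / drug initial) * 100
DLE = 28.1 / 62.8 * 100
DLE = 0.4475 * 100
DLE = 44.75%

44.75


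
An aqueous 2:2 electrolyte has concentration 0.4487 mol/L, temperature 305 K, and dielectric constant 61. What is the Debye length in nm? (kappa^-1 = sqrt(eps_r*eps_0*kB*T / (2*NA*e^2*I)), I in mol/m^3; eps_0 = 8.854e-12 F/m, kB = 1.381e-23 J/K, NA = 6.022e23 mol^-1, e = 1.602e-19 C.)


Ionic strength I = 0.4487 * 2^2 * 1000 = 1794.8 mol/m^3
kappa^-1 = sqrt(61 * 8.854e-12 * 1.381e-23 * 305 / (2 * 6.022e23 * (1.602e-19)^2 * 1794.8))
kappa^-1 = 0.203 nm

0.203


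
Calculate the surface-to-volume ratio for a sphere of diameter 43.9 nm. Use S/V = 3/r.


Radius r = 43.9/2 = 21.95 nm
S/V = 3 / r = 3 / 21.95
S/V = 0.1367 nm^-1

0.1367


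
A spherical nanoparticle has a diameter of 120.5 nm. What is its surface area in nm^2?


Radius r = 120.5/2 = 60.25 nm
Surface area SA = 4 * pi * r^2
SA = 4 * pi * (60.25)^2
SA = 45616.71 nm^2

45616.71


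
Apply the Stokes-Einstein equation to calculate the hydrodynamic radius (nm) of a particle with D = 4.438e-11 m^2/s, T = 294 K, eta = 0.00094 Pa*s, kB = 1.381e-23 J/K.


Stokes-Einstein: R = kB*T / (6*pi*eta*D)
R = 1.381e-23 * 294 / (6 * pi * 0.00094 * 4.438e-11)
R = 5.16327e-09 m = 5.16 nm

5.16


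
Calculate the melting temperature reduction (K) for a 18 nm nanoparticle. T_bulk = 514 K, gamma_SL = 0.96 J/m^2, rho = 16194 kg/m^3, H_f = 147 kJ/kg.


Radius R = 18/2 = 9 nm = 9e-09 m
Convert H_f = 147 kJ/kg = 147000 J/kg
dT = 2 * gamma_SL * T_bulk / (rho * H_f * R)
dT = 2 * 0.96 * 514 / (16194 * 147000 * 9e-09)
dT = 46.1 K

46.1


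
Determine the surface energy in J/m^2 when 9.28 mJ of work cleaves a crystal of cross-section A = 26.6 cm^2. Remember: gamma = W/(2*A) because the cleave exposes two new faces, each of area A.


Convert: A = 26.6 cm^2 = 0.00266 m^2, W = 9.28 mJ = 0.00928 J
Cleaving exposes two faces of area A, so total new surface = 2*A and gamma = W / (2*A)
gamma = 0.00928 / (2 * 0.00266)
gamma = 1.744 J/m^2

1.744


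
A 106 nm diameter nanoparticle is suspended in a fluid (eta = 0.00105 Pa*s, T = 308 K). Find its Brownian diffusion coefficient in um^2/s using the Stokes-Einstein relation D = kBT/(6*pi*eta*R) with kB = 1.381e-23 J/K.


Radius R = 106/2 = 53 nm = 5.3e-08 m
D = kB*T / (6*pi*eta*R)
D = 1.381e-23 * 308 / (6 * pi * 0.00105 * 5.3e-08)
D = 4.05488e-12 m^2/s = 4.055 um^2/s

4.055


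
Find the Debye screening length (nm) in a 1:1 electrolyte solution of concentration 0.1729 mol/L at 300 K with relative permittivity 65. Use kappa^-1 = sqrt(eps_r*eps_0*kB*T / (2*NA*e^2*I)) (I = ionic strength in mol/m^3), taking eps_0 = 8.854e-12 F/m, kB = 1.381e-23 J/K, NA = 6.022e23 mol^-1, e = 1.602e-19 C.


Ionic strength I = 0.1729 * 1^2 * 1000 = 172.9 mol/m^3
kappa^-1 = sqrt(65 * 8.854e-12 * 1.381e-23 * 300 / (2 * 6.022e23 * (1.602e-19)^2 * 172.9))
kappa^-1 = 0.668 nm

0.668


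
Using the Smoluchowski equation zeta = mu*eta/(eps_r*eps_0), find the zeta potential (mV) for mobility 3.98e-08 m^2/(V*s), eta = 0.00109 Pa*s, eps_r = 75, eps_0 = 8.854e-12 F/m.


Smoluchowski equation: zeta = mu * eta / (eps_r * eps_0)
zeta = 3.98e-08 * 0.00109 / (75 * 8.854e-12)
zeta = 0.065329 V = 65.33 mV

65.33


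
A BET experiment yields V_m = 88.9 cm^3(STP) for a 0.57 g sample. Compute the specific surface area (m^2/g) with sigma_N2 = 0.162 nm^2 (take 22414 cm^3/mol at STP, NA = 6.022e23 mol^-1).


Number of moles in monolayer = V_m / 22414 = 88.9 / 22414 = 0.00396627
Number of molecules = moles * NA = 0.00396627 * 6.022e23
SA = molecules * sigma / mass
SA = (88.9 / 22414) * 6.022e23 * 0.162e-18 / 0.57
SA = 678.8 m^2/g

678.8


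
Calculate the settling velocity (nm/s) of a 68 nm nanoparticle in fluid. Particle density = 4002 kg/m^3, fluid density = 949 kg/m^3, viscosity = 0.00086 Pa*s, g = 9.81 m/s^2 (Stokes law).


Radius R = 68/2 nm = 3.4e-08 m
Density difference = 4002 - 949 = 3053 kg/m^3
v = 2 * R^2 * (rho_p - rho_f) * g / (9 * eta)
v = 2 * (3.4e-08)^2 * 3053 * 9.81 / (9 * 0.00086)
v = 8.94628e-09 m/s = 8.9463 nm/s

8.9463


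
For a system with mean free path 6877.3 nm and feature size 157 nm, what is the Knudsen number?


Knudsen number Kn = lambda / L
Kn = 6877.3 / 157
Kn = 43.8045

43.8045


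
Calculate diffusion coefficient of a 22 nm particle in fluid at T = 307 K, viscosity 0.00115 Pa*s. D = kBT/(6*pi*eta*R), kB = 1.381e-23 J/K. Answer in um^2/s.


Radius R = 22/2 = 11 nm = 1.1e-08 m
D = kB*T / (6*pi*eta*R)
D = 1.381e-23 * 307 / (6 * pi * 0.00115 * 1.1e-08)
D = 1.77804e-11 m^2/s = 17.78 um^2/s

17.78


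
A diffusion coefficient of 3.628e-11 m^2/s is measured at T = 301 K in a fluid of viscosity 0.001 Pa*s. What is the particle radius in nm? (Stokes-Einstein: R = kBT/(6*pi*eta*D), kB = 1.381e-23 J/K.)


Stokes-Einstein: R = kB*T / (6*pi*eta*D)
R = 1.381e-23 * 301 / (6 * pi * 0.001 * 3.628e-11)
R = 6.07843e-09 m = 6.08 nm

6.08


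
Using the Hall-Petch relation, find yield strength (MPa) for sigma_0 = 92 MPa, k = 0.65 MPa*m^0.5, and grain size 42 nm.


d = 42 nm = 4.2e-08 m
sqrt(d) = 0.000204939
Hall-Petch contribution = k / sqrt(d) = 0.65 / 0.000204939 = 3171.7 MPa
sigma = sigma_0 + k/sqrt(d) = 92 + 3171.7 = 3263.7 MPa

3263.7


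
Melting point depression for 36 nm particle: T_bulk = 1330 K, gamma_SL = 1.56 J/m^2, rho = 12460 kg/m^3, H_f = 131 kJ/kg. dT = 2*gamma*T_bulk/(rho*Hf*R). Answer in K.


Radius R = 36/2 = 18 nm = 1.8e-08 m
Convert H_f = 131 kJ/kg = 131000 J/kg
dT = 2 * gamma_SL * T_bulk / (rho * H_f * R)
dT = 2 * 1.56 * 1330 / (12460 * 131000 * 1.8e-08)
dT = 141.2 K

141.2


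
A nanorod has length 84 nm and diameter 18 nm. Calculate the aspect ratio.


Aspect ratio AR = length / diameter
AR = 84 / 18
AR = 4.67

4.67


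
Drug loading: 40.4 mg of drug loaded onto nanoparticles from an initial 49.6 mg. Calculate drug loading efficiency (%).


Drug loading efficiency = (drug loaded / drug initial) * 100
DLE = 40.4 / 49.6 * 100
DLE = 0.8145 * 100
DLE = 81.45%

81.45


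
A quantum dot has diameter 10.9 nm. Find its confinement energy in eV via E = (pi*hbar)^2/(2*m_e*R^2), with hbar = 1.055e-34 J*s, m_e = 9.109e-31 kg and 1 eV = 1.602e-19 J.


Radius R = 10.9/2 = 5.45 nm = 5.45e-09 m
E = (pi * 1.055e-34)^2 / (2 * 9.109e-31 * (5.45e-09)^2)
E(J) = 2.03007e-21
E = E(J) / 1.602e-19 = 0.0127 eV

0.0127


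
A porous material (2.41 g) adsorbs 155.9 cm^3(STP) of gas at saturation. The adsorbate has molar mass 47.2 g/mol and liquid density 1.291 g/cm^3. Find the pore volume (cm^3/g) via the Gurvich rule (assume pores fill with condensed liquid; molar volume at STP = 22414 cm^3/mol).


Moles adsorbed n = V_ads / 22414 = 155.9 / 22414 = 6.955474e-03 mol
Liquid volume V_liq = n * M / rho_liq = 6.955474e-03 * 47.2 / 1.291 = 0.25430 cm^3
Specific pore volume V_pore = V_liq / m_sample = 0.25430 / 2.41
V_pore = 0.1055 cm^3/g

0.1055


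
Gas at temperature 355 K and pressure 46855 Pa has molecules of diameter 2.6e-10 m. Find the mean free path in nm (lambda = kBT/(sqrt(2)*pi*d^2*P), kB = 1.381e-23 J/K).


Mean free path: lambda = kB*T / (sqrt(2) * pi * d^2 * P)
lambda = 1.381e-23 * 355 / (sqrt(2) * pi * (2.6e-10)^2 * 46855)
lambda = 3.48381e-07 m
lambda = 348.38 nm

348.38


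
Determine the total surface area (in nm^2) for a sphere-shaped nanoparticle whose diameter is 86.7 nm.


Radius r = 86.7/2 = 43.35 nm
Surface area SA = 4 * pi * r^2
SA = 4 * pi * (43.35)^2
SA = 23615.01 nm^2

23615.01


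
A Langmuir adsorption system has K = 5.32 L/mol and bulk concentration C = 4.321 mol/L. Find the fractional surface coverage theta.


Langmuir isotherm: theta = K*C / (1 + K*C)
K*C = 5.32 * 4.321 = 22.98772
theta = 22.98772 / (1 + 22.98772) = 22.98772 / 23.98772
theta = 0.9583

0.9583


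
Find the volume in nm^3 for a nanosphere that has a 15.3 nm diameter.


Radius r = 15.3/2 = 7.65 nm
Volume V = (4/3) * pi * r^3
V = (4/3) * pi * (7.65)^3
V = 1875.31 nm^3

1875.31


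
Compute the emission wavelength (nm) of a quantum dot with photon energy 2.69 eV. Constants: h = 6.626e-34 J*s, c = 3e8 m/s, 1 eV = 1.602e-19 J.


Convert energy: E = 2.69 eV = 2.69 * 1.602e-19 = 4.30938e-19 J
lambda = h*c / E = 6.626e-34 * 3e8 / 4.30938e-19
lambda = 4.61273e-07 m = 461.3 nm

461.3


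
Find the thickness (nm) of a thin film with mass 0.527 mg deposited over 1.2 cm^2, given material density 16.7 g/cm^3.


Convert: m = 0.527 mg = 5.2700e-07 kg, A = 1.2 cm^2 = 1.2000e-04 m^2, rho = 16.7 g/cm^3 = 16700 kg/m^3
t = m / (A * rho)
t = 5.2700e-07 / (1.2000e-04 * 16700)
t = 2.6297e-07 m = 263.0 nm

263.0


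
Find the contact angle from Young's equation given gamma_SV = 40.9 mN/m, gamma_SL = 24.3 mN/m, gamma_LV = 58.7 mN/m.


cos(theta) = (gamma_SV - gamma_SL) / gamma_LV
cos(theta) = (40.9 - 24.3) / 58.7
cos(theta) = 0.282794
theta = arccos(0.282794) = 73.57 degrees

73.57


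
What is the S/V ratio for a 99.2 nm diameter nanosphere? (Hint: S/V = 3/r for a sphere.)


Radius r = 99.2/2 = 49.6 nm
S/V = 3 / r = 3 / 49.6
S/V = 0.0605 nm^-1

0.0605


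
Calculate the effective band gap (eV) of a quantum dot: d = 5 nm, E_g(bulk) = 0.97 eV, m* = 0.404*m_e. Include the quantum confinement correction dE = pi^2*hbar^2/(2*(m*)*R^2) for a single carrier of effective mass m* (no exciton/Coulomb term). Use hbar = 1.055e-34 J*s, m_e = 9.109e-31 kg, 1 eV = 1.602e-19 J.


Radius R = 5/2 nm = 2.5e-09 m
Confinement energy dE = pi^2 * hbar^2 / (2 * m_eff * m_e * R^2)
dE = pi^2 * (1.055e-34)^2 / (2 * 0.404 * 9.109e-31 * (2.5e-09)^2) J, divided by 1.602e-19 J/eV
dE = 0.1491 eV
Total band gap = E_g(bulk) + dE = 0.97 + 0.1491 = 1.1191 eV

1.1191


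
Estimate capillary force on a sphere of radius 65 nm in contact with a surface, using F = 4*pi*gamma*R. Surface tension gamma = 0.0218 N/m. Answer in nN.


Convert radius: R = 65 nm = 6.5e-08 m
F = 4 * pi * gamma * R
F = 4 * pi * 0.0218 * 6.5e-08
F = 1.78065e-08 N = 17.8065 nN

17.8065


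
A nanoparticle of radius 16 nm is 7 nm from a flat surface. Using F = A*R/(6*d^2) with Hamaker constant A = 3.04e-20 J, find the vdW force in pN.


Convert to SI: R = 16 nm = 1.6e-08 m, d = 7 nm = 7e-09 m
F = A * R / (6 * d^2)
F = 3.04e-20 * 1.6e-08 / (6 * (7e-09)^2)
F = 1.65442e-12 N = 1.654 pN

1.654


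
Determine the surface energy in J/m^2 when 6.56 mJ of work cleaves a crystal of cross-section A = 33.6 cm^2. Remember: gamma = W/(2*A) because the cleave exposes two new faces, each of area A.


Convert: A = 33.6 cm^2 = 0.00336 m^2, W = 6.56 mJ = 0.00656 J
Cleaving exposes two faces of area A, so total new surface = 2*A and gamma = W / (2*A)
gamma = 0.00656 / (2 * 0.00336)
gamma = 0.976 J/m^2

0.976


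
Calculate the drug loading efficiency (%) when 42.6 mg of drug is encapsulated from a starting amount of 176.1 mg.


Drug loading efficiency = (drug loaded / drug initial) * 100
DLE = 42.6 / 176.1 * 100
DLE = 0.2419 * 100
DLE = 24.19%

24.19


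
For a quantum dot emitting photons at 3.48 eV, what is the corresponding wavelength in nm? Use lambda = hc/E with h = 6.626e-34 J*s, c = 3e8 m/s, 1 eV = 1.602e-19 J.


Convert energy: E = 3.48 eV = 3.48 * 1.602e-19 = 5.57496e-19 J
lambda = h*c / E = 6.626e-34 * 3e8 / 5.57496e-19
lambda = 3.56559e-07 m = 356.6 nm

356.6


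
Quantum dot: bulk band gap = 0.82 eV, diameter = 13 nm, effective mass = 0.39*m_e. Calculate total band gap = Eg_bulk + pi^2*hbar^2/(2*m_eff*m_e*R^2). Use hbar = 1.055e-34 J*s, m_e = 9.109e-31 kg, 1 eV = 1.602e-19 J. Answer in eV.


Radius R = 13/2 nm = 6.5e-09 m
Confinement energy dE = pi^2 * hbar^2 / (2 * m_eff * m_e * R^2)
dE = pi^2 * (1.055e-34)^2 / (2 * 0.39 * 9.109e-31 * (6.5e-09)^2) J, divided by 1.602e-19 J/eV
dE = 0.0228 eV
Total band gap = E_g(bulk) + dE = 0.82 + 0.0228 = 0.8428 eV

0.8428


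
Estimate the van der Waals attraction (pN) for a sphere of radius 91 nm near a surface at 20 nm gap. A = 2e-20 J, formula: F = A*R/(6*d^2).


Convert to SI: R = 91 nm = 9.1e-08 m, d = 20 nm = 2e-08 m
F = A * R / (6 * d^2)
F = 2e-20 * 9.1e-08 / (6 * (2e-08)^2)
F = 7.58333e-13 N = 0.758 pN

0.758


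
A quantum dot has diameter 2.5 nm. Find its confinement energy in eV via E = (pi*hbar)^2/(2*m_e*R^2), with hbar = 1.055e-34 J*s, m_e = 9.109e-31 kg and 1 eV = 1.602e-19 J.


Radius R = 2.5/2 = 1.25 nm = 1.25e-09 m
E = (pi * 1.055e-34)^2 / (2 * 9.109e-31 * (1.25e-09)^2)
E(J) = 3.85908e-20
E = E(J) / 1.602e-19 = 0.2409 eV

0.2409


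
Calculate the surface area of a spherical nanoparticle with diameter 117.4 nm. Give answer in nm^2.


Radius r = 117.4/2 = 58.7 nm
Surface area SA = 4 * pi * r^2
SA = 4 * pi * (58.7)^2
SA = 43299.82 nm^2

43299.82


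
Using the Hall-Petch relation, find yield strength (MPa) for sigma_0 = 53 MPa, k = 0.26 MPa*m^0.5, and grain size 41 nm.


d = 41 nm = 4.1e-08 m
sqrt(d) = 0.0002024846
Hall-Petch contribution = k / sqrt(d) = 0.26 / 0.0002024846 = 1284.0 MPa
sigma = sigma_0 + k/sqrt(d) = 53 + 1284.0 = 1337.0 MPa

1337.0


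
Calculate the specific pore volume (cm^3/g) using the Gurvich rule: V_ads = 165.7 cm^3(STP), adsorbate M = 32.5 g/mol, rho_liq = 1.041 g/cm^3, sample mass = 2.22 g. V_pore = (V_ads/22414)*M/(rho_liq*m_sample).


Moles adsorbed n = V_ads / 22414 = 165.7 / 22414 = 7.392701e-03 mol
Liquid volume V_liq = n * M / rho_liq = 7.392701e-03 * 32.5 / 1.041 = 0.23080 cm^3
Specific pore volume V_pore = V_liq / m_sample = 0.23080 / 2.22
V_pore = 0.104 cm^3/g

0.104


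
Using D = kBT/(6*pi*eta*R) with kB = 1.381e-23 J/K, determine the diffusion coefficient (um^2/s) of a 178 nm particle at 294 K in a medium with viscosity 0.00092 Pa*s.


Radius R = 178/2 = 89 nm = 8.9e-08 m
D = kB*T / (6*pi*eta*R)
D = 1.381e-23 * 294 / (6 * pi * 0.00092 * 8.9e-08)
D = 2.63064e-12 m^2/s = 2.631 um^2/s

2.631


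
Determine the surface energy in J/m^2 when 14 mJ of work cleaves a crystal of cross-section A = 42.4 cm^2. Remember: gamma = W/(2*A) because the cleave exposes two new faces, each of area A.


Convert: A = 42.4 cm^2 = 0.00424 m^2, W = 14 mJ = 0.014 J
Cleaving exposes two faces of area A, so total new surface = 2*A and gamma = W / (2*A)
gamma = 0.014 / (2 * 0.00424)
gamma = 1.651 J/m^2

1.651


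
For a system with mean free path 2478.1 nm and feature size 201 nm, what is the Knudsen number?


Knudsen number Kn = lambda / L
Kn = 2478.1 / 201
Kn = 12.3289

12.3289


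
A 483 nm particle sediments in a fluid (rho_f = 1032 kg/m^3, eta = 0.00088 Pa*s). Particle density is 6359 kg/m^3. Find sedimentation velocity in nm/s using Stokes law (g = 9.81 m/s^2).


Radius R = 483/2 nm = 2.415e-07 m
Density difference = 6359 - 1032 = 5327 kg/m^3
v = 2 * R^2 * (rho_p - rho_f) * g / (9 * eta)
v = 2 * (2.415e-07)^2 * 5327 * 9.81 / (9 * 0.00088)
v = 7.69646e-07 m/s = 769.6456 nm/s

769.6456


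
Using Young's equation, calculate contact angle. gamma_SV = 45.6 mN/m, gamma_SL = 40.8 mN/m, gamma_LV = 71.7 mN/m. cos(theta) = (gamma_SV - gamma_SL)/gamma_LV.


cos(theta) = (gamma_SV - gamma_SL) / gamma_LV
cos(theta) = (45.6 - 40.8) / 71.7
cos(theta) = 0.066946
theta = arccos(0.066946) = 86.16 degrees

86.16


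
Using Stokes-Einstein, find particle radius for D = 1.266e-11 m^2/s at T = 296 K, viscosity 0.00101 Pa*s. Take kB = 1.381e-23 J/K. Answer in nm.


Stokes-Einstein: R = kB*T / (6*pi*eta*D)
R = 1.381e-23 * 296 / (6 * pi * 0.00101 * 1.266e-11)
R = 1.69601e-08 m = 16.96 nm

16.96


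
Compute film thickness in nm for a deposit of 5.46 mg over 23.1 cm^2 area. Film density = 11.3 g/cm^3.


Convert: m = 5.46 mg = 5.4600e-06 kg, A = 23.1 cm^2 = 2.3100e-03 m^2, rho = 11.3 g/cm^3 = 11300 kg/m^3
t = m / (A * rho)
t = 5.4600e-06 / (2.3100e-03 * 11300)
t = 2.0917e-07 m = 209.2 nm

209.2


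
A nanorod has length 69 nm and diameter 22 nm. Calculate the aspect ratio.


Aspect ratio AR = length / diameter
AR = 69 / 22
AR = 3.14

3.14


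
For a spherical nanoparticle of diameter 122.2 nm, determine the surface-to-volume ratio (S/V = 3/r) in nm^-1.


Radius r = 122.2/2 = 61.1 nm
S/V = 3 / r = 3 / 61.1
S/V = 0.0491 nm^-1

0.0491


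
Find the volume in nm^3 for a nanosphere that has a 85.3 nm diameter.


Radius r = 85.3/2 = 42.65 nm
Volume V = (4/3) * pi * r^3
V = (4/3) * pi * (42.65)^3
V = 324971.83 nm^3

324971.83


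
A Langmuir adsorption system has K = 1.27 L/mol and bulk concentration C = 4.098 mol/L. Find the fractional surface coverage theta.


Langmuir isotherm: theta = K*C / (1 + K*C)
K*C = 1.27 * 4.098 = 5.20446
theta = 5.20446 / (1 + 5.20446) = 5.20446 / 6.20446
theta = 0.8388

0.8388


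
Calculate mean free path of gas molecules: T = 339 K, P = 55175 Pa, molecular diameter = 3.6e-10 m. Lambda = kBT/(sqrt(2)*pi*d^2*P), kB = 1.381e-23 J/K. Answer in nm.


Mean free path: lambda = kB*T / (sqrt(2) * pi * d^2 * P)
lambda = 1.381e-23 * 339 / (sqrt(2) * pi * (3.6e-10)^2 * 55175)
lambda = 1.47361e-07 m
lambda = 147.36 nm

147.36


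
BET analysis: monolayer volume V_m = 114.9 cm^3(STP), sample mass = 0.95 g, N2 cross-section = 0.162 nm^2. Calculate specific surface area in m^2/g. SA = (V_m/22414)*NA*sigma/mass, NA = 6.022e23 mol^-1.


Number of moles in monolayer = V_m / 22414 = 114.9 / 22414 = 0.00512626
Number of molecules = moles * NA = 0.00512626 * 6.022e23
SA = molecules * sigma / mass
SA = (114.9 / 22414) * 6.022e23 * 0.162e-18 / 0.95
SA = 526.4 m^2/g

526.4


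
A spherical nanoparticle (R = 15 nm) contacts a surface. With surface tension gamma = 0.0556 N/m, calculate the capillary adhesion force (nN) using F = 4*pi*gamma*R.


Convert radius: R = 15 nm = 1.5e-08 m
F = 4 * pi * gamma * R
F = 4 * pi * 0.0556 * 1.5e-08
F = 1.04804e-08 N = 10.4804 nN

10.4804


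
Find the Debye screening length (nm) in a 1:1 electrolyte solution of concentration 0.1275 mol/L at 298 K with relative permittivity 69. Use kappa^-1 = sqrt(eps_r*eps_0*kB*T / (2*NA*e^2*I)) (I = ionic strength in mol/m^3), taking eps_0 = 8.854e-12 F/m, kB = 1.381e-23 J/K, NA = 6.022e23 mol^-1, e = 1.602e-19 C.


Ionic strength I = 0.1275 * 1^2 * 1000 = 127.5 mol/m^3
kappa^-1 = sqrt(69 * 8.854e-12 * 1.381e-23 * 298 / (2 * 6.022e23 * (1.602e-19)^2 * 127.5))
kappa^-1 = 0.799 nm

0.799


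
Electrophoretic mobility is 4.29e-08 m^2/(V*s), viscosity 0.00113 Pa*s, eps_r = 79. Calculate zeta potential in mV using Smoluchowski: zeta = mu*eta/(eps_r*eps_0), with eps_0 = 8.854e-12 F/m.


Smoluchowski equation: zeta = mu * eta / (eps_r * eps_0)
zeta = 4.29e-08 * 0.00113 / (79 * 8.854e-12)
zeta = 0.069306 V = 69.31 mV

69.31


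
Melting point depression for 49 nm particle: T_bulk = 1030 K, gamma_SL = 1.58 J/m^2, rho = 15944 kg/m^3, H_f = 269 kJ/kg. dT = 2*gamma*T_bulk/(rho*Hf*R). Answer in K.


Radius R = 49/2 = 24.5 nm = 2.45e-08 m
Convert H_f = 269 kJ/kg = 269000 J/kg
dT = 2 * gamma_SL * T_bulk / (rho * H_f * R)
dT = 2 * 1.58 * 1030 / (15944 * 269000 * 2.45e-08)
dT = 31.0 K

31.0


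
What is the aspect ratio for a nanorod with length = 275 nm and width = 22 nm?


Aspect ratio AR = length / diameter
AR = 275 / 22
AR = 12.5

12.5


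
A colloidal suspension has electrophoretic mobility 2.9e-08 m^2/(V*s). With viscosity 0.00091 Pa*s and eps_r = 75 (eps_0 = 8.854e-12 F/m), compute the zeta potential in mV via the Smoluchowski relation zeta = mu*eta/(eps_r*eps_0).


Smoluchowski equation: zeta = mu * eta / (eps_r * eps_0)
zeta = 2.9e-08 * 0.00091 / (75 * 8.854e-12)
zeta = 0.039741 V = 39.74 mV

39.74


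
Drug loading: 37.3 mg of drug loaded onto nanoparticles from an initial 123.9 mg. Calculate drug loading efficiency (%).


Drug loading efficiency = (drug loaded / drug initial) * 100
DLE = 37.3 / 123.9 * 100
DLE = 0.301 * 100
DLE = 30.1%

30.1


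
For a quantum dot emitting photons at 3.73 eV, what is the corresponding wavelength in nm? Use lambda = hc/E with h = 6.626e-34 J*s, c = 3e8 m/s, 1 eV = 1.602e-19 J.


Convert energy: E = 3.73 eV = 3.73 * 1.602e-19 = 5.97546e-19 J
lambda = h*c / E = 6.626e-34 * 3e8 / 5.97546e-19
lambda = 3.32661e-07 m = 332.7 nm

332.7


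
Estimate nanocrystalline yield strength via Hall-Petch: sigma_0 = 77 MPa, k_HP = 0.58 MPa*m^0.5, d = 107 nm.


d = 107 nm = 1.07e-07 m
sqrt(d) = 0.0003271085
Hall-Petch contribution = k / sqrt(d) = 0.58 / 0.0003271085 = 1773.1 MPa
sigma = sigma_0 + k/sqrt(d) = 77 + 1773.1 = 1850.1 MPa

1850.1


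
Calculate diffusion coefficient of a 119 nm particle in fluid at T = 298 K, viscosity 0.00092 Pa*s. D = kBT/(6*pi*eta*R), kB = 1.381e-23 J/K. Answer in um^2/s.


Radius R = 119/2 = 59.5 nm = 5.95e-08 m
D = kB*T / (6*pi*eta*R)
D = 1.381e-23 * 298 / (6 * pi * 0.00092 * 5.95e-08)
D = 3.98845e-12 m^2/s = 3.988 um^2/s

3.988


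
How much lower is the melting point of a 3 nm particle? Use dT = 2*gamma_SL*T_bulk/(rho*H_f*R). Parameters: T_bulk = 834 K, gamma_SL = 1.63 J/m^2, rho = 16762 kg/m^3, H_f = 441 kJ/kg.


Radius R = 3/2 = 1.5 nm = 1.5e-09 m
Convert H_f = 441 kJ/kg = 441000 J/kg
dT = 2 * gamma_SL * T_bulk / (rho * H_f * R)
dT = 2 * 1.63 * 834 / (16762 * 441000 * 1.5e-09)
dT = 245.2 K

245.2


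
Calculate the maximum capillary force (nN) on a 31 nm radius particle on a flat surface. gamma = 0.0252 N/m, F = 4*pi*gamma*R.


Convert radius: R = 31 nm = 3.1e-08 m
F = 4 * pi * gamma * R
F = 4 * pi * 0.0252 * 3.1e-08
F = 9.81685e-09 N = 9.8168 nN

9.8168


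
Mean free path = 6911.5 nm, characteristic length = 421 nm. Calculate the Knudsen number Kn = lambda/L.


Knudsen number Kn = lambda / L
Kn = 6911.5 / 421
Kn = 16.4169

16.4169


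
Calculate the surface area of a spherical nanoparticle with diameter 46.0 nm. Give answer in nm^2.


Radius r = 46.0/2 = 23 nm
Surface area SA = 4 * pi * r^2
SA = 4 * pi * (23)^2
SA = 6647.61 nm^2

6647.61


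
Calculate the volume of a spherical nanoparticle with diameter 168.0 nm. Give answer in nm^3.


Radius r = 168.0/2 = 84 nm
Volume V = (4/3) * pi * r^3
V = (4/3) * pi * (84)^3
V = 2482712.71 nm^3

2482712.71


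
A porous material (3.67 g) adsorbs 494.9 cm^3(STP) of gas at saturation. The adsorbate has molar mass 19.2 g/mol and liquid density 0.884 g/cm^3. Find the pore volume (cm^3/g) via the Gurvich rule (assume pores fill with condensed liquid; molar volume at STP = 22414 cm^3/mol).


Moles adsorbed n = V_ads / 22414 = 494.9 / 22414 = 2.207995e-02 mol
Liquid volume V_liq = n * M / rho_liq = 2.207995e-02 * 19.2 / 0.884 = 0.47956 cm^3
Specific pore volume V_pore = V_liq / m_sample = 0.47956 / 3.67
V_pore = 0.1307 cm^3/g

0.1307


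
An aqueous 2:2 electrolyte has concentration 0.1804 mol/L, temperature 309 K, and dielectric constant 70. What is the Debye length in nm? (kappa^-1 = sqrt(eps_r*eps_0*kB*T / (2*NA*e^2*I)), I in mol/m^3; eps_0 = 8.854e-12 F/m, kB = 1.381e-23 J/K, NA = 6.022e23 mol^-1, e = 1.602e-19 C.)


Ionic strength I = 0.1804 * 2^2 * 1000 = 721.6 mol/m^3
kappa^-1 = sqrt(70 * 8.854e-12 * 1.381e-23 * 309 / (2 * 6.022e23 * (1.602e-19)^2 * 721.6))
kappa^-1 = 0.344 nm

0.344


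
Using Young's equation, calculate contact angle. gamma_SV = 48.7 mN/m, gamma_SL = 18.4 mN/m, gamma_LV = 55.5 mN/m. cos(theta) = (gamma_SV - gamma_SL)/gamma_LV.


cos(theta) = (gamma_SV - gamma_SL) / gamma_LV
cos(theta) = (48.7 - 18.4) / 55.5
cos(theta) = 0.545946
theta = arccos(0.545946) = 56.91 degrees

56.91


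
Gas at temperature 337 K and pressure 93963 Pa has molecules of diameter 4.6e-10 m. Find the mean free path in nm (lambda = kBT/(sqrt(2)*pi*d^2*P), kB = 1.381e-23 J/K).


Mean free path: lambda = kB*T / (sqrt(2) * pi * d^2 * P)
lambda = 1.381e-23 * 337 / (sqrt(2) * pi * (4.6e-10)^2 * 93963)
lambda = 5.26849e-08 m
lambda = 52.68 nm

52.68


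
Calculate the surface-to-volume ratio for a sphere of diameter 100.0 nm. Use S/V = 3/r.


Radius r = 100.0/2 = 50 nm
S/V = 3 / r = 3 / 50
S/V = 0.06 nm^-1

0.06


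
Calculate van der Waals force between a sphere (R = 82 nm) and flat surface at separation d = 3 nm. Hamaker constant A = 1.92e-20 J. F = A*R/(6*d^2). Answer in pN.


Convert to SI: R = 82 nm = 8.2e-08 m, d = 3 nm = 3e-09 m
F = A * R / (6 * d^2)
F = 1.92e-20 * 8.2e-08 / (6 * (3e-09)^2)
F = 2.91556e-11 N = 29.156 pN

29.156


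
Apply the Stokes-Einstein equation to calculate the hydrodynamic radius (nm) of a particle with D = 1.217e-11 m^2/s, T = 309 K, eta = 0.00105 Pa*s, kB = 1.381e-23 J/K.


Stokes-Einstein: R = kB*T / (6*pi*eta*D)
R = 1.381e-23 * 309 / (6 * pi * 0.00105 * 1.217e-11)
R = 1.77162e-08 m = 17.72 nm

17.72


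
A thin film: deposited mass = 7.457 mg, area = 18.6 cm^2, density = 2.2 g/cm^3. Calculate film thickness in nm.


Convert: m = 7.457 mg = 7.4570e-06 kg, A = 18.6 cm^2 = 1.8600e-03 m^2, rho = 2.2 g/cm^3 = 2200 kg/m^3
t = m / (A * rho)
t = 7.4570e-06 / (1.8600e-03 * 2200)
t = 1.8223e-06 m = 1822.3 nm

1822.3


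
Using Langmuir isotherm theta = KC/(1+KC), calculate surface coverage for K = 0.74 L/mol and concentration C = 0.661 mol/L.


Langmuir isotherm: theta = K*C / (1 + K*C)
K*C = 0.74 * 0.661 = 0.48914
theta = 0.48914 / (1 + 0.48914) = 0.48914 / 1.48914
theta = 0.3285

0.3285


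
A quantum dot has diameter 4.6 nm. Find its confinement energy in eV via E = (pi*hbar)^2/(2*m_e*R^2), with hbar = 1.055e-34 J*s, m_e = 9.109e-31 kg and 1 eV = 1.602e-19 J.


Radius R = 4.6/2 = 2.3 nm = 2.3e-09 m
E = (pi * 1.055e-34)^2 / (2 * 9.109e-31 * (2.3e-09)^2)
E(J) = 1.13985e-20
E = E(J) / 1.602e-19 = 0.0712 eV

0.0712


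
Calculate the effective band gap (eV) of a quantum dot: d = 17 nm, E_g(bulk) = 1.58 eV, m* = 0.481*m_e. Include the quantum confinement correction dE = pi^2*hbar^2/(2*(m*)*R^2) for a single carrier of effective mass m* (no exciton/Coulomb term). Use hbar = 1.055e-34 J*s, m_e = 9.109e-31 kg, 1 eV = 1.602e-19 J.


Radius R = 17/2 nm = 8.5e-09 m
Confinement energy dE = pi^2 * hbar^2 / (2 * m_eff * m_e * R^2)
dE = pi^2 * (1.055e-34)^2 / (2 * 0.481 * 9.109e-31 * (8.5e-09)^2) J, divided by 1.602e-19 J/eV
dE = 0.0108 eV
Total band gap = E_g(bulk) + dE = 1.58 + 0.0108 = 1.5908 eV

1.5908


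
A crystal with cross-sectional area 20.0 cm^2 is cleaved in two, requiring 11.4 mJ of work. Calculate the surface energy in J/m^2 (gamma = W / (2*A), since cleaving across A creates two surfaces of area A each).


Convert: A = 20.0 cm^2 = 0.002 m^2, W = 11.4 mJ = 0.0114 J
Cleaving exposes two faces of area A, so total new surface = 2*A and gamma = W / (2*A)
gamma = 0.0114 / (2 * 0.002)
gamma = 2.85 J/m^2

2.85


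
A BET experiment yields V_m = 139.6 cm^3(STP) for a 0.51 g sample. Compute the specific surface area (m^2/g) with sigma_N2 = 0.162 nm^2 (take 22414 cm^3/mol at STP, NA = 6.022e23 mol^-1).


Number of moles in monolayer = V_m / 22414 = 139.6 / 22414 = 0.00622825
Number of molecules = moles * NA = 0.00622825 * 6.022e23
SA = molecules * sigma / mass
SA = (139.6 / 22414) * 6.022e23 * 0.162e-18 / 0.51
SA = 1191.4 m^2/g

1191.4


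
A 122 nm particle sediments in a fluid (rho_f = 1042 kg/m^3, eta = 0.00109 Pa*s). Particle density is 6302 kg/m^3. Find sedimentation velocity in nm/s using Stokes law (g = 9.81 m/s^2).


Radius R = 122/2 nm = 6.1e-08 m
Density difference = 6302 - 1042 = 5260 kg/m^3
v = 2 * R^2 * (rho_p - rho_f) * g / (9 * eta)
v = 2 * (6.1e-08)^2 * 5260 * 9.81 / (9 * 0.00109)
v = 3.91449e-08 m/s = 39.1449 nm/s

39.1449


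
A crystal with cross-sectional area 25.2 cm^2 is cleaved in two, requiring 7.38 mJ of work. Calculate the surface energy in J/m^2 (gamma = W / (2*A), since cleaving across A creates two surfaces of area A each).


Convert: A = 25.2 cm^2 = 0.00252 m^2, W = 7.38 mJ = 0.00738 J
Cleaving exposes two faces of area A, so total new surface = 2*A and gamma = W / (2*A)
gamma = 0.00738 / (2 * 0.00252)
gamma = 1.464 J/m^2

1.464


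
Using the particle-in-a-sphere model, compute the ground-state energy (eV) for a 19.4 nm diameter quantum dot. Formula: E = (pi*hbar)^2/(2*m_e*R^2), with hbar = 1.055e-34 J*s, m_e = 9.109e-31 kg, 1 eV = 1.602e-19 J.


Radius R = 19.4/2 = 9.7 nm = 9.7e-09 m
E = (pi * 1.055e-34)^2 / (2 * 9.109e-31 * (9.7e-09)^2)
E(J) = 6.40856e-22
E = E(J) / 1.602e-19 = 0.004 eV

0.004


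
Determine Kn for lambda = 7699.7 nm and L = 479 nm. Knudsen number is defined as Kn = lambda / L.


Knudsen number Kn = lambda / L
Kn = 7699.7 / 479
Kn = 16.0745

16.0745


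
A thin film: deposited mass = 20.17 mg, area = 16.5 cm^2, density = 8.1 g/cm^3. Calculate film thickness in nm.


Convert: m = 20.17 mg = 2.0170e-05 kg, A = 16.5 cm^2 = 1.6500e-03 m^2, rho = 8.1 g/cm^3 = 8100 kg/m^3
t = m / (A * rho)
t = 2.0170e-05 / (1.6500e-03 * 8100)
t = 1.5092e-06 m = 1509.2 nm

1509.2


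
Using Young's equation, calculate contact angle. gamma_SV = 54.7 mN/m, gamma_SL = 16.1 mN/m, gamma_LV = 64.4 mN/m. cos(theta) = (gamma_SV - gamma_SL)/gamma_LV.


cos(theta) = (gamma_SV - gamma_SL) / gamma_LV
cos(theta) = (54.7 - 16.1) / 64.4
cos(theta) = 0.599379
theta = arccos(0.599379) = 53.17 degrees

53.17


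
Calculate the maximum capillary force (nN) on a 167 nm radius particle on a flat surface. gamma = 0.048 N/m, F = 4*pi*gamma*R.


Convert radius: R = 167 nm = 1.67e-07 m
F = 4 * pi * gamma * R
F = 4 * pi * 0.048 * 1.67e-07
F = 1.00732e-07 N = 100.732 nN

100.732


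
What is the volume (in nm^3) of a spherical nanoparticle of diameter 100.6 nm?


Radius r = 100.6/2 = 50.3 nm
Volume V = (4/3) * pi * r^3
V = (4/3) * pi * (50.3)^3
V = 533080.22 nm^3

533080.22


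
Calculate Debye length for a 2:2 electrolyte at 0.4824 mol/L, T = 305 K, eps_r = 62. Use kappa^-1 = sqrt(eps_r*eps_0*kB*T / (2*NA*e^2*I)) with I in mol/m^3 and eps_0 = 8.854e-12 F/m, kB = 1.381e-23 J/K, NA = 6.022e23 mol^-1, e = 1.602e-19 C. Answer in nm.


Ionic strength I = 0.4824 * 2^2 * 1000 = 1929.6 mol/m^3
kappa^-1 = sqrt(62 * 8.854e-12 * 1.381e-23 * 305 / (2 * 6.022e23 * (1.602e-19)^2 * 1929.6))
kappa^-1 = 0.197 nm

0.197


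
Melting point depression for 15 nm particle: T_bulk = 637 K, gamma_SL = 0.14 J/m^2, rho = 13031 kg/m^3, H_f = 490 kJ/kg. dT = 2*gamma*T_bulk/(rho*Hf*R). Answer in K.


Radius R = 15/2 = 7.5 nm = 7.5e-09 m
Convert H_f = 490 kJ/kg = 490000 J/kg
dT = 2 * gamma_SL * T_bulk / (rho * H_f * R)
dT = 2 * 0.14 * 637 / (13031 * 490000 * 7.5e-09)
dT = 3.7 K

3.7


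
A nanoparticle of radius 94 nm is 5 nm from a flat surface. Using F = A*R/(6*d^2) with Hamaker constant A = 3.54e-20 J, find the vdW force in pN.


Convert to SI: R = 94 nm = 9.4e-08 m, d = 5 nm = 5e-09 m
F = A * R / (6 * d^2)
F = 3.54e-20 * 9.4e-08 / (6 * (5e-09)^2)
F = 2.2184e-11 N = 22.184 pN

22.184


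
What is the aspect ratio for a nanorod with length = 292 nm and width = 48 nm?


Aspect ratio AR = length / diameter
AR = 292 / 48
AR = 6.08

6.08


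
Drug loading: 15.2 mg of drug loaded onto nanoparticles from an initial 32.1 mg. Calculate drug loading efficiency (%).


Drug loading efficiency = (drug loaded / drug initial) * 100
DLE = 15.2 / 32.1 * 100
DLE = 0.4735 * 100
DLE = 47.35%

47.35


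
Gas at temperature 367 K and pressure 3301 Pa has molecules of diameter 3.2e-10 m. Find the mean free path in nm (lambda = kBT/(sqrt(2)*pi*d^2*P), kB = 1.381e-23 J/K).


Mean free path: lambda = kB*T / (sqrt(2) * pi * d^2 * P)
lambda = 1.381e-23 * 367 / (sqrt(2) * pi * (3.2e-10)^2 * 3301)
lambda = 3.37481e-06 m
lambda = 3374.81 nm

3374.81


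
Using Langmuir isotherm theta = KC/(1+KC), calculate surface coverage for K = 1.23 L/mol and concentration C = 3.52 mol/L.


Langmuir isotherm: theta = K*C / (1 + K*C)
K*C = 1.23 * 3.52 = 4.3296
theta = 4.3296 / (1 + 4.3296) = 4.3296 / 5.3296
theta = 0.8124

0.8124


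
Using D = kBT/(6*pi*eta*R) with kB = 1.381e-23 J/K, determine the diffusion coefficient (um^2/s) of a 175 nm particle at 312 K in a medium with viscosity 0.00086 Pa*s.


Radius R = 175/2 = 87.5 nm = 8.75e-08 m
D = kB*T / (6*pi*eta*R)
D = 1.381e-23 * 312 / (6 * pi * 0.00086 * 8.75e-08)
D = 3.03767e-12 m^2/s = 3.038 um^2/s

3.038


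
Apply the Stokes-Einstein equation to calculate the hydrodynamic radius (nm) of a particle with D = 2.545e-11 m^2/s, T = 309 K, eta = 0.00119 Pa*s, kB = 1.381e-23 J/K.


Stokes-Einstein: R = kB*T / (6*pi*eta*D)
R = 1.381e-23 * 309 / (6 * pi * 0.00119 * 2.545e-11)
R = 7.47509e-09 m = 7.48 nm

7.48


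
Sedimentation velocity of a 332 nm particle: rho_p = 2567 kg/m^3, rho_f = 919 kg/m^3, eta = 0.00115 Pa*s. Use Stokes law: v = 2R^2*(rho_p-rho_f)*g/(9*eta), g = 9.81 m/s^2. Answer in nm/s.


Radius R = 332/2 nm = 1.66e-07 m
Density difference = 2567 - 919 = 1648 kg/m^3
v = 2 * R^2 * (rho_p - rho_f) * g / (9 * eta)
v = 2 * (1.66e-07)^2 * 1648 * 9.81 / (9 * 0.00115)
v = 8.60859e-08 m/s = 86.0859 nm/s

86.0859


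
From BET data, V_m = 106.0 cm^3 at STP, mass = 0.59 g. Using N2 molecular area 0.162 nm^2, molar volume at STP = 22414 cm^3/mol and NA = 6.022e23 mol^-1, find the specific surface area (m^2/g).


Number of moles in monolayer = V_m / 22414 = 106.0 / 22414 = 0.00472919
Number of molecules = moles * NA = 0.00472919 * 6.022e23
SA = molecules * sigma / mass
SA = (106.0 / 22414) * 6.022e23 * 0.162e-18 / 0.59
SA = 782.0 m^2/g

782.0


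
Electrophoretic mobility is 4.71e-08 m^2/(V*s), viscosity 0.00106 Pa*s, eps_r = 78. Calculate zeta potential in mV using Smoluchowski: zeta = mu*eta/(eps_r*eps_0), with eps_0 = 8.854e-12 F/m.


Smoluchowski equation: zeta = mu * eta / (eps_r * eps_0)
zeta = 4.71e-08 * 0.00106 / (78 * 8.854e-12)
zeta = 0.072292 V = 72.29 mV

72.29
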